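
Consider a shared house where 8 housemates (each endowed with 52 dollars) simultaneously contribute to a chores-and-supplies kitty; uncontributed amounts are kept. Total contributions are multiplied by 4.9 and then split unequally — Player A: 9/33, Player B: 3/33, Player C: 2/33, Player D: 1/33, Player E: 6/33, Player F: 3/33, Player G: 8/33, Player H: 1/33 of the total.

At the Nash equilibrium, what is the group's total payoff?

821.60 dollars

Player j's private return per contributed unit is 4.9 × (j's share). Contributing is weakly dominant for j when that share is at least 1/4.9 = 0.2041, and contributing 0 is dominant otherwise.
The shares above 0.2041 belong to Player A and Player G, contributing 52 each; the remaining 6 contribute 0. Total contributed: 104.
The chores-and-supplies kitty pays out 4.9 × 104 = 509.60 in total (split across the unequal shares, but the aggregate is all that matters for the group sum).
The 6 free-riders keep 52 each, adding 312. Group total = 312 + 509.60 = 821.60.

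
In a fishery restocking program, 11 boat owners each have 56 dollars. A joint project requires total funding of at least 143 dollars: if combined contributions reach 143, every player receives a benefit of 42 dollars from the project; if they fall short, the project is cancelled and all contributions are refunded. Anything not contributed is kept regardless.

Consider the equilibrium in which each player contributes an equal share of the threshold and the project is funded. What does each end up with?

85 dollars

Equal share of the threshold: 143/11 = 13.
At this profile no one gains by cutting their contribution: any cut drops the total below 143, the project is cancelled, contributions are refunded, and the deviator ends with 56, which is less than 56 − 13 + 42 = 85. Contributing more than 13 just wastes the excess. So contributing exactly 13 is a best response.
Each player's payoff: 56 − 13 + 42 = 85.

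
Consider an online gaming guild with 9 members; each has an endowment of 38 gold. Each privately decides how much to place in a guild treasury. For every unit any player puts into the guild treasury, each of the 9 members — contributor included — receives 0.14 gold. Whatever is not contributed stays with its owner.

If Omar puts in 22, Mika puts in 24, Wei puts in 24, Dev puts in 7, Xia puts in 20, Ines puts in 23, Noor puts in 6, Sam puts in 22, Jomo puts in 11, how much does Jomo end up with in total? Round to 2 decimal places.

49.26 gold

Total contributed: 22 + 24 + 24 + 7 + 20 + 23 + 6 + 22 + 11 = 159.
Each receives 0.14 × 159 = 22.26 from the guild treasury.
Jomo keeps 38 − 11 = 27, so Jomo's payoff is 27 + 22.26 = 49.26.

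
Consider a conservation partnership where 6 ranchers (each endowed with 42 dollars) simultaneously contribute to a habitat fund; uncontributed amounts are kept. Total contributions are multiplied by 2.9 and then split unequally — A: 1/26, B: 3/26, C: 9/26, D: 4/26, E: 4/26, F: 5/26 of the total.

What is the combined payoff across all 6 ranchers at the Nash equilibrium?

331.80 dollars

For player j, contributing a unit is worthwhile iff 2.9 × (j's share) ≥ 1, i.e. iff j's share is at least 0.3448.
Only C (9/26) clears that bar, contributing 42; the remaining 5 contribute 0. Total contributed: 42.
The habitat fund pays out 2.9 × 42 = 121.80 in total (split across the unequal shares, but the aggregate is all that matters for the group sum).
The 5 free-riders keep 42 each, adding 210. Group total = 210 + 121.80 = 331.80.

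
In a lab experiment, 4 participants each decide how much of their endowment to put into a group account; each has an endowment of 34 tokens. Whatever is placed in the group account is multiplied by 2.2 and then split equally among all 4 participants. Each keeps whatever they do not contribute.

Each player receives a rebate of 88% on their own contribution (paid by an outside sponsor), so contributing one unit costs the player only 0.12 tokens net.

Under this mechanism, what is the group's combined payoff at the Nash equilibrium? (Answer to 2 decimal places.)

With the mechanism, a contributed unit returns (2.2/4) / 0.12 = 4.5833 per unit of net cost to the contributor — now above 1 — so contributing fully is weakly dominant for every player.
At the Nash equilibrium everyone contributes 34. Group total payoff = 4 × (34 × 0.88 + 2.2 × 34) = 418.88.

418.88 tokens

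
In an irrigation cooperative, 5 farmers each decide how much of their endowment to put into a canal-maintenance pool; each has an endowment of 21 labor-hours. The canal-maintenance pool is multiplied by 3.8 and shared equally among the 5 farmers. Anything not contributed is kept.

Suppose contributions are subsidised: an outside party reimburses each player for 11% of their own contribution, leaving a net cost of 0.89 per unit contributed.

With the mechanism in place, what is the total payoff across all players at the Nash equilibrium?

105.00 labor-hours

Even with the mechanism, each unit contributed returns only (3.8/5) / 0.89 = 0.8539 per unit of net cost, so contributing nothing is still dominant.
Everyone keeps their endowment and the group total is 5 × 21 = 105.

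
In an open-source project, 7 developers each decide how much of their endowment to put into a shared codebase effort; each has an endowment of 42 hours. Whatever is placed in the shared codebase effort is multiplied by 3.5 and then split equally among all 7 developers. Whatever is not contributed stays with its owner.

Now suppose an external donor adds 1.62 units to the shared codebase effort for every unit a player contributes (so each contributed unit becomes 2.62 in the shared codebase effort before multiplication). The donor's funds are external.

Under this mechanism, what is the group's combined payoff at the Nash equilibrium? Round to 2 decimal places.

Under the mechanism each unit contributed yields 3.5 × 2.62 / 7 = 1.3100 back to its contributor per unit of net cost, which exceeds 1, making full contribution the dominant choice for everyone.
At the Nash equilibrium everyone contributes 42. Group total payoff = 3.5 × 2.62 × 294 = 2695.98.

2695.98 hours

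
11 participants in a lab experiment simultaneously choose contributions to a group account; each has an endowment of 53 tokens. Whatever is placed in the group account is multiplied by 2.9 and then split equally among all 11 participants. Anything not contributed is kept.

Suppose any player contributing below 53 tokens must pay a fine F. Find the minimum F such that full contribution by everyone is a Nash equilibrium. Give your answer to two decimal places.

Given the others contribute fully, the best deviation is to contribute 0 (any partial contribution still incurs the fine and gives up units whose private return 0.2636 is below 1).
Deviating from 53 to 0 saves 53 tokens but forfeits the deviator's share of the drop in the group account: 2.9/11 × 53 = 13.97.
So the deviation gain is 53 − 13.97 = 39.03, and the fine must be at least 39.03 tokens to wipe it out.

39.03 tokens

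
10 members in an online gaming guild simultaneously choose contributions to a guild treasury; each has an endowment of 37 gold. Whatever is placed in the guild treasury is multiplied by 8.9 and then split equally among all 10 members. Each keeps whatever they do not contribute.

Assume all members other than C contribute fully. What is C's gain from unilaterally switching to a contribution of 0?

Switching from a contribution of 37 to 0 lets C keep an extra 37 gold, but lowers the guild treasury by 37, which costs C their own share of that drop: 8.9/10 × 37 = 32.93.
Net gain = 37 − 32.93 = 4.07. The private return per contributed unit (0.8900) is below 1, so free-riding is indeed the best response regardless of what the others do.

4.07 gold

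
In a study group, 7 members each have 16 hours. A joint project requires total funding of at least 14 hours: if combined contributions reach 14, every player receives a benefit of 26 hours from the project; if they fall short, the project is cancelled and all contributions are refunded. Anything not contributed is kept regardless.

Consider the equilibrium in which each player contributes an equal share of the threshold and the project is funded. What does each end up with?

40 hours

Equal share of the threshold: 14/7 = 2.
At this profile no one gains by cutting their contribution: any cut drops the total below 14, the project is cancelled, contributions are refunded, and the deviator ends with 16, which is less than 16 − 2 + 26 = 40. Contributing more than 2 just wastes the excess. So contributing exactly 2 is a best response.
Each player's payoff: 16 − 2 + 26 = 40.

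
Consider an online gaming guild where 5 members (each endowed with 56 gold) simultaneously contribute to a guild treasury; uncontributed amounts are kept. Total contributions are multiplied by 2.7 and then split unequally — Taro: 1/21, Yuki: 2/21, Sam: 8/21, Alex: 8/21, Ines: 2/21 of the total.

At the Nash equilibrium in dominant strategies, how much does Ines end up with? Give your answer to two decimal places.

84.80 gold

Each unit j contributes comes back to j as 2.7 × (j's share), so j prefers to contribute only if that share exceeds 1/2.7 = 0.3704; otherwise keeping the unit dominates.
The shares above 0.3704 belong to Sam and Alex, contributing 56 each; the remaining 3 contribute 0. Total contributed: 112.
Ines keeps 56 and receives 2.7 × 112 × 2/21 = 28.80 from the guild treasury, for a payoff of 84.80.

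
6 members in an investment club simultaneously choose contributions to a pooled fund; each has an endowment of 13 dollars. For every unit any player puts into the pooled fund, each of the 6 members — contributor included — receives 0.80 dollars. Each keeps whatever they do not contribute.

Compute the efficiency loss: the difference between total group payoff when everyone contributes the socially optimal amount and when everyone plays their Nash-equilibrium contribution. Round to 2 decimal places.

296.40 dollars

The private return per contributed unit is 0.80 < 1, so contributing 0 is dominant for every player. At the Nash equilibrium everyone keeps their 13, and the group total is 6 × 13 = 78.
Each contributed unit returns 4.800 to the group as a whole (0.80 to each of 6 players), which exceeds 1, so the social optimum is full contribution: group total = 4.800 × 78 = 374.40.
Efficiency loss = 374.40 − 78 = 296.40.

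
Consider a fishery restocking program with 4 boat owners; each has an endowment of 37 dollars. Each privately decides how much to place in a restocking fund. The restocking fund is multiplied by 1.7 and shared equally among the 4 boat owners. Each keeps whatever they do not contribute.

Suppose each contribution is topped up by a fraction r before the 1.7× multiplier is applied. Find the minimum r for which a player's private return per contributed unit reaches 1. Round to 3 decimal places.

With matching at rate r, one contributed unit becomes (1 + r) in the restocking fund and returns 1.7 × (1 + r) / 4 to the contributor.
Setting this equal to 1: 1 + r = 4/1.7 = 2.3529.
So the minimum matching rate is r = 2.3529 − 1 = 1.353.

1.353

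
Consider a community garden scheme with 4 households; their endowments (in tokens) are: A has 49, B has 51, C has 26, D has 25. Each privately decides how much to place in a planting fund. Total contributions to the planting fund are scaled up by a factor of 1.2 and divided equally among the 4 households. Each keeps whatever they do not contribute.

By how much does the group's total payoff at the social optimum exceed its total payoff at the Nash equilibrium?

30.20 tokens

The private return per contributed unit is 1.2/4 = 0.3000 < 1 for every player regardless of endowment, so the Nash equilibrium is zero contribution and the group total is Σ E_j = 49 + 51 + 26 + 25 = 151.
Each contributed unit returns 1.200 to the group, so the social optimum is full contribution by everyone: group total = 1.200 × 151 = 181.20.
Efficiency loss = (1.200 − 1) × 151 = 30.20.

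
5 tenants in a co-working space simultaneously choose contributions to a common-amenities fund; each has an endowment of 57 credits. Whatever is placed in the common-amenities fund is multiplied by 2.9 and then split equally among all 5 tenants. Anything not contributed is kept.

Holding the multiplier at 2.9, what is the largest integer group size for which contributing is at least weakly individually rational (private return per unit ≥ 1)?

2

Private return per unit is 2.9/(group size), which is ≥ 1 whenever the group size is ≤ 2.9.
The largest such integer is 2.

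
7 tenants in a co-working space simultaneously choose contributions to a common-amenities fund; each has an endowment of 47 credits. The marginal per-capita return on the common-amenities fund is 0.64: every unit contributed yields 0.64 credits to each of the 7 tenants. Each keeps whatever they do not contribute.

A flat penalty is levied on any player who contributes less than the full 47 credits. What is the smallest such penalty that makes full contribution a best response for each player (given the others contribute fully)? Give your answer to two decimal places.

16.92 credits

Given the others contribute fully, the best deviation is to contribute 0 (any partial contribution still incurs the fine and gives up units whose private return 0.64 is below 1).
Deviating from 47 to 0 saves 47 credits but forfeits the deviator's share of the drop in the common-amenities fund: 0.64 × 47 = 30.08.
So the deviation gain is 47 − 30.08 = 16.92, and the fine must be at least 16.92 credits to wipe it out.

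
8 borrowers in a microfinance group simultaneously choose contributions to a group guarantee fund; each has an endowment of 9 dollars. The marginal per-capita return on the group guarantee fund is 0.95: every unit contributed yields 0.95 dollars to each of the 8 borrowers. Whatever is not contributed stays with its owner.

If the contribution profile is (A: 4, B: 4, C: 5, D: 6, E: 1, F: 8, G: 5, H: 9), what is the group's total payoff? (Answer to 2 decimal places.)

Total contributed: 4 + 4 + 5 + 6 + 1 + 8 + 5 + 9 = 42; total kept: 8 × 9 − 42 = 30.
The group guarantee fund pays out 0.95 × 8 × 42 = 319.20 in aggregate.
Group total = 30 + 319.20 = 349.20.

349.20 dollars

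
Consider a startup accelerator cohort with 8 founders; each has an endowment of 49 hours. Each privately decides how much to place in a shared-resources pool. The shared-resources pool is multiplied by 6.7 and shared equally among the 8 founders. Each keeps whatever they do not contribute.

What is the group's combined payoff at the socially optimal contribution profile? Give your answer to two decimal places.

2626.40 hours

Each contributed unit returns 6.700 to the group as a whole (0.8375 to each of 8 players), which exceeds 1, so the social optimum is full contribution: group total = 6.700 × 392 = 2626.40.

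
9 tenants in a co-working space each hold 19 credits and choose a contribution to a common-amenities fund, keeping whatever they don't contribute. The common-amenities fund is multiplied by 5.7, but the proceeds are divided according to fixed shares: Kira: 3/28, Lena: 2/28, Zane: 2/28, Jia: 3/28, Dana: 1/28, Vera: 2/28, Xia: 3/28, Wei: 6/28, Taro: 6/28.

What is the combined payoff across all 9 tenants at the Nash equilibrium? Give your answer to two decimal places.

For player j, contributing a unit is worthwhile iff 5.7 × (j's share) ≥ 1, i.e. iff j's share is at least 0.1754.
The shares above 0.1754 belong to Wei and Taro, contributing 19 each; the remaining 7 contribute 0. Total contributed: 38.
The common-amenities fund pays out 5.7 × 38 = 216.60 in total (split across the unequal shares, but the aggregate is all that matters for the group sum).
The 7 free-riders keep 19 each, adding 133. Group total = 133 + 216.60 = 349.60.

349.60 credits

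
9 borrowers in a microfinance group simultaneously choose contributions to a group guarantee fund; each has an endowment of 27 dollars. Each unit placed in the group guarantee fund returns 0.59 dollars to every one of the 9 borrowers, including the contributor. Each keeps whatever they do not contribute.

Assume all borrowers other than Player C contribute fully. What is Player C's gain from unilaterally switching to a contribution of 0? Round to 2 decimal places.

11.07 dollars

Switching from a contribution of 27 to 0 lets Player C keep an extra 27 dollars, but lowers the group guarantee fund by 27, which costs Player C their own share of that drop: 0.59 × 27 = 15.93.
Net gain = 27 − 15.93 = 11.07. The private return per contributed unit (0.59) is below 1, so free-riding is indeed the best response regardless of what the others do.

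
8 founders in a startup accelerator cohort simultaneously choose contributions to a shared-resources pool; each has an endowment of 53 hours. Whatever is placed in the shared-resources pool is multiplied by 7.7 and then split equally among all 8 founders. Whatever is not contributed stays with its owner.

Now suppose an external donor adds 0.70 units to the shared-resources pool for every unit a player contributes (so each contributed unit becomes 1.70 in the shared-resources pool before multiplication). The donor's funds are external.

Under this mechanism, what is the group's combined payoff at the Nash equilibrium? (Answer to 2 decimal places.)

5550.16 hours

Under the mechanism each unit contributed yields 7.7 × 1.70 / 8 = 1.6363 back to its contributor per unit of net cost, which exceeds 1, making full contribution the dominant choice for everyone.
So the Nash equilibrium is full contribution by all 8; the group earns 7.7 × 1.70 × 424 = 5550.16.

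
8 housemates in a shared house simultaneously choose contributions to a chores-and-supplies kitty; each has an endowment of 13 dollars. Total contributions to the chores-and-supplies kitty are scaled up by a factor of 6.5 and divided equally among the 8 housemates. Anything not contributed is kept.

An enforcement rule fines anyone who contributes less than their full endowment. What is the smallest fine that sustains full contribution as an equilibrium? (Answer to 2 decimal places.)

2.44 dollars

Given the others contribute fully, the best deviation is to contribute 0 (any partial contribution still incurs the fine and gives up units whose private return 0.8125 is below 1).
Deviating from 13 to 0 saves 13 dollars but forfeits the deviator's share of the drop in the chores-and-supplies kitty: 6.5/8 × 13 = 10.56.
So the deviation gain is 13 − 10.56 = 2.44, and the fine must be at least 2.44 dollars to wipe it out.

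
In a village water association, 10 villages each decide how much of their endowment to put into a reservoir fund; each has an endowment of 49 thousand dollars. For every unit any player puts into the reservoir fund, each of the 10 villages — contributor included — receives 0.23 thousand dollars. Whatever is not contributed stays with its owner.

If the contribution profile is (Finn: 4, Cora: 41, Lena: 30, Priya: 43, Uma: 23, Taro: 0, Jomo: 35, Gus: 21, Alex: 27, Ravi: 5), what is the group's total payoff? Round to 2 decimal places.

787.70 thousand dollars

Total contributed: 4 + 41 + 30 + 43 + 23 + 0 + 35 + 21 + 27 + 5 = 229; total kept: 10 × 49 − 229 = 261.
The reservoir fund pays out 0.23 × 10 × 229 = 526.70 in aggregate.
Group total = 261 + 526.70 = 787.70.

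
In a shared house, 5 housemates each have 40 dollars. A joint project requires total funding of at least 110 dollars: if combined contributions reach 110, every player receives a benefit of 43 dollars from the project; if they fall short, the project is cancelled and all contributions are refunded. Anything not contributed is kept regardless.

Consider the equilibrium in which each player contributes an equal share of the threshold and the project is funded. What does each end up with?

Equal share of the threshold: 110/5 = 22.
At this profile no one gains by cutting their contribution: any cut drops the total below 110, the project is cancelled, contributions are refunded, and the deviator ends with 40, which is less than 40 − 22 + 43 = 61. Contributing more than 22 just wastes the excess. So contributing exactly 22 is a best response.
Each player's payoff: 40 − 22 + 43 = 61.

61 dollars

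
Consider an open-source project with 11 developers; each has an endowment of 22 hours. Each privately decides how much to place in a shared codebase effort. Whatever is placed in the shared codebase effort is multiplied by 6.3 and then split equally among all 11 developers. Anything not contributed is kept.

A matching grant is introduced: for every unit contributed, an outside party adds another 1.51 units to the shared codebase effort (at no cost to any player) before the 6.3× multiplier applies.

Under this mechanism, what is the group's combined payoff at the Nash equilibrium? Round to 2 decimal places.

3826.75 hours

With the mechanism, a contributed unit returns 6.3 × 2.51 / 11 = 1.4375 per unit of net cost to the contributor — now above 1 — so contributing fully is weakly dominant for every player.
At the Nash equilibrium everyone contributes 22. Group total payoff = 6.3 × 2.51 × 242 = 3826.75.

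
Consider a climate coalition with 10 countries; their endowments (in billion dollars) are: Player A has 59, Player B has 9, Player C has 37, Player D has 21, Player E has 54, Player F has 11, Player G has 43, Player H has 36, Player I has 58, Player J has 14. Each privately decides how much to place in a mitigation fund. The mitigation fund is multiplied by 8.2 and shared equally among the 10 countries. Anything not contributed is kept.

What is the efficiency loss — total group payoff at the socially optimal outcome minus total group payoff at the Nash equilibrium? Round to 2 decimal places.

2462.40 billion dollars

The private return per contributed unit is 8.2/10 = 0.8200 < 1 for every player regardless of endowment, so the Nash equilibrium is zero contribution and the group total is Σ E_j = 59 + 9 + 37 + 21 + 54 + 11 + 43 + 36 + 58 + 14 = 342.
Each contributed unit returns 8.200 to the group, so the social optimum is full contribution by everyone: group total = 8.200 × 342 = 2804.40.
Efficiency loss = (8.200 − 1) × 342 = 2462.40.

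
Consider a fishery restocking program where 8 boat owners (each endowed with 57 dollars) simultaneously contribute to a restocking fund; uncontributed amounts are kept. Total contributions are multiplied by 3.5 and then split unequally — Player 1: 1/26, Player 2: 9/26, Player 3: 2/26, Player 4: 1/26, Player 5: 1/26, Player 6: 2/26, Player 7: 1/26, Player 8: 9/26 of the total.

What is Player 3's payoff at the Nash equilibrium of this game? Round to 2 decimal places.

Each unit j contributes comes back to j as 3.5 × (j's share), so j prefers to contribute only if that share exceeds 1/3.5 = 0.2857; otherwise keeping the unit dominates.
Player 2 and Player 8 are above the threshold, contributing 57 each; the remaining 6 contribute 0. Total contributed: 114.
Player 3 keeps 57 and receives 3.5 × 114 × 2/26 = 30.69 from the restocking fund, for a payoff of 87.69.

87.69 dollars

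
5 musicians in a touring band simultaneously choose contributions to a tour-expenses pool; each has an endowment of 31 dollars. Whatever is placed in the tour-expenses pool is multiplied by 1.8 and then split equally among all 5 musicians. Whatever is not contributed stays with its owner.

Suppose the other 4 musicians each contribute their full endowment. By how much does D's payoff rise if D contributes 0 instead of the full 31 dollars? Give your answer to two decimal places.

19.84 dollars

Switching from a contribution of 31 to 0 lets D keep an extra 31 dollars, but lowers the tour-expenses pool by 31, which costs D their own share of that drop: 1.8/5 × 31 = 11.16.
Net gain = 31 − 11.16 = 19.84. The private return per contributed unit (0.3600) is below 1, so free-riding is indeed the best response regardless of what the others do.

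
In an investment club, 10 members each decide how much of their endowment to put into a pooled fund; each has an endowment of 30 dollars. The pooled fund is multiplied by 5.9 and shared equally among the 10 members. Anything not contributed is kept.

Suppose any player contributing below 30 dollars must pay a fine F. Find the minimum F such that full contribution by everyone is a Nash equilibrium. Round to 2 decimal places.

Given the others contribute fully, the best deviation is to contribute 0 (any partial contribution still incurs the fine and gives up units whose private return 0.5900 is below 1).
Deviating from 30 to 0 saves 30 dollars but forfeits the deviator's share of the drop in the pooled fund: 5.9/10 × 30 = 17.70.
So the deviation gain is 30 − 17.70 = 12.30, and the fine must be at least 12.30 dollars to wipe it out.

12.30 dollars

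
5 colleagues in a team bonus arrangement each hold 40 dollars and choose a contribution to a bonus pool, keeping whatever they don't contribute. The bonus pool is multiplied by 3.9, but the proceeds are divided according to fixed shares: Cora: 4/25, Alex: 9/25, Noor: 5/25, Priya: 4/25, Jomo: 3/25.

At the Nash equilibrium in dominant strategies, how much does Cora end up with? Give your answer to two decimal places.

64.96 dollars

A player with share s gets back 3.9·s per unit contributed, so full contribution is dominant for anyone with s > 1/3.9 = 0.2564 and zero contribution is dominant for anyone below.
The only share above 0.2564 is Alex's 9/25, contributing 40; the remaining 4 contribute 0. Total contributed: 40.
Cora keeps 40 and receives 3.9 × 40 × 4/25 = 24.96 from the bonus pool, for a payoff of 64.96.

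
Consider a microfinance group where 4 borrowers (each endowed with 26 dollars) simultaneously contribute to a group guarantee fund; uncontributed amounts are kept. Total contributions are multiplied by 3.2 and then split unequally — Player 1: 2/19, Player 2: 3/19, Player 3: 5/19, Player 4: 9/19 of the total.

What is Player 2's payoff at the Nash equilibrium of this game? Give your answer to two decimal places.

39.14 dollars

Player j's private return per contributed unit is 3.2 × (j's share). Contributing is weakly dominant for j when that share is at least 1/3.2 = 0.3125, and contributing 0 is dominant otherwise.
The only share above 0.3125 is Player 4's 9/19, contributing 26; the remaining 3 contribute 0. Total contributed: 26.
Player 2 keeps 26 and receives 3.2 × 26 × 3/19 = 13.14 from the group guarantee fund, for a payoff of 39.14.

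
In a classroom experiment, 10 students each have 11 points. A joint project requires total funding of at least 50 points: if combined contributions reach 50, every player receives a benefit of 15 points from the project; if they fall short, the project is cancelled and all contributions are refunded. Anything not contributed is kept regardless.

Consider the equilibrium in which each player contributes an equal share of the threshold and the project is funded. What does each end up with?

Equal share of the threshold: 50/10 = 5.
At this profile no one gains by cutting their contribution: any cut drops the total below 50, the project is cancelled, contributions are refunded, and the deviator ends with 11, which is less than 11 − 5 + 15 = 21. Contributing more than 5 just wastes the excess. So contributing exactly 5 is a best response.
Each player's payoff: 11 − 5 + 15 = 21.

21 points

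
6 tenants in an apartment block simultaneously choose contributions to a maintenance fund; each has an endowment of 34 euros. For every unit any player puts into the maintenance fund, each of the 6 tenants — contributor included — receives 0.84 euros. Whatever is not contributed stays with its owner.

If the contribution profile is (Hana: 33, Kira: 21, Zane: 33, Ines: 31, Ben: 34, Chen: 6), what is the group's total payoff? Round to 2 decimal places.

Total contributed: 33 + 21 + 33 + 31 + 34 + 6 = 158; total kept: 6 × 34 − 158 = 46.
The maintenance fund pays out 0.84 × 6 × 158 = 796.32 in aggregate.
Group total = 46 + 796.32 = 842.32.

842.32 euros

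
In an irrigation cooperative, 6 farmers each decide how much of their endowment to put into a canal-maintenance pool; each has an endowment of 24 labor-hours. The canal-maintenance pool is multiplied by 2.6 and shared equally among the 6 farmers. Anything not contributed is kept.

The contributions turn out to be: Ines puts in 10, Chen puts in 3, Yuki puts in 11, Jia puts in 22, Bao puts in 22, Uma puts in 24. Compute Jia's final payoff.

41.87 labor-hours

Total contributed: 10 + 3 + 11 + 22 + 22 + 24 = 92.
Each receives 2.6 × 92 / 6 = 39.87 from the canal-maintenance pool.
Jia keeps 24 − 22 = 2, so Jia's payoff is 2 + 39.87 = 41.87.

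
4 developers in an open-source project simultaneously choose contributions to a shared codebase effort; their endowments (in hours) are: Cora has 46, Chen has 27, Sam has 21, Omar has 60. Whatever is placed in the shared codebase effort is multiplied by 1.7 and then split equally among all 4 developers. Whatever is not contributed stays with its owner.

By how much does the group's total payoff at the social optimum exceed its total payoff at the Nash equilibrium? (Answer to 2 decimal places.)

The private return per contributed unit is 1.7/4 = 0.4250 < 1 for every player regardless of endowment, so the Nash equilibrium is zero contribution and the group total is Σ E_j = 46 + 27 + 21 + 60 = 154.
Each contributed unit returns 1.700 to the group, so the social optimum is full contribution by everyone: group total = 1.700 × 154 = 261.80.
Efficiency loss = (1.700 − 1) × 154 = 107.80.

107.80 hours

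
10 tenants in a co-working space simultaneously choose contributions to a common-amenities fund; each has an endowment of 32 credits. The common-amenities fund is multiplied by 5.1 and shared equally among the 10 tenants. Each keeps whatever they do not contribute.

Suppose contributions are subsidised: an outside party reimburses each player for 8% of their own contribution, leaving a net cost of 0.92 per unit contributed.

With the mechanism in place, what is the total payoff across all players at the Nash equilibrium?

With the mechanism, a contributed unit returns (5.1/10) / 0.92 = 0.5543 per unit of net cost — still below 1 — so contributing 0 remains dominant for every player.
Everyone keeps their endowment and the group total is 10 × 32 = 320.

320.00 credits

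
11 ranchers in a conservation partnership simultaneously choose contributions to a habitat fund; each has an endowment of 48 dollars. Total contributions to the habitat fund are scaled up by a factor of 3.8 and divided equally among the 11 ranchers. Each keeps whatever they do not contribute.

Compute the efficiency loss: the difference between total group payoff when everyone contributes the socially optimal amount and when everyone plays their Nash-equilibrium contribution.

Each contributed unit returns 3.8/11 = 0.3455 to its contributor — below 1 — so contributing 0 is dominant for every player. At the Nash equilibrium everyone keeps their 48, and the group total is 11 × 48 = 528.
Each contributed unit returns 3.800 to the group as a whole (0.3455 to each of 11 players), which exceeds 1, so the social optimum is full contribution: group total = 3.800 × 528 = 2006.40.
Efficiency loss = 2006.40 − 528 = 1478.40.

1478.40 dollars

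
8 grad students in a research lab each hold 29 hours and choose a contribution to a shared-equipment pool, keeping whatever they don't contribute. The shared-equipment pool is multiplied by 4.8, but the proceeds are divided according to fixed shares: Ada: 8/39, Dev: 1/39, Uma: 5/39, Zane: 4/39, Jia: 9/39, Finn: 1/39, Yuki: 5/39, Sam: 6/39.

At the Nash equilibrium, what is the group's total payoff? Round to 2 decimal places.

A player with share s gets back 4.8·s per unit contributed, so full contribution is dominant for anyone with s > 1/4.8 = 0.2083 and zero contribution is dominant for anyone below.
Only Jia (9/39) clears that bar, contributing 29; the remaining 7 contribute 0. Total contributed: 29.
The shared-equipment pool pays out 4.8 × 29 = 139.20 in total (split across the unequal shares, but the aggregate is all that matters for the group sum).
The 7 free-riders keep 29 each, adding 203. Group total = 203 + 139.20 = 342.20.

342.20 hours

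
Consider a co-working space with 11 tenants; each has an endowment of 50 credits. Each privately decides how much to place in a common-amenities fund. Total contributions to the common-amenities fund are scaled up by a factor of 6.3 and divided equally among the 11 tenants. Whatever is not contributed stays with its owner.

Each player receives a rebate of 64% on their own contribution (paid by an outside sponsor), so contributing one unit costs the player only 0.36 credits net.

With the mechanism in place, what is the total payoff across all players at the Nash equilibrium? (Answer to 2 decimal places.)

3817.00 credits

With the mechanism, a contributed unit returns (6.3/11) / 0.36 = 1.5909 per unit of net cost to the contributor — now above 1 — so contributing fully is weakly dominant for every player.
At the Nash equilibrium everyone contributes 50. Group total payoff = 11 × (50 × 0.64 + 6.3 × 50) = 3817.00.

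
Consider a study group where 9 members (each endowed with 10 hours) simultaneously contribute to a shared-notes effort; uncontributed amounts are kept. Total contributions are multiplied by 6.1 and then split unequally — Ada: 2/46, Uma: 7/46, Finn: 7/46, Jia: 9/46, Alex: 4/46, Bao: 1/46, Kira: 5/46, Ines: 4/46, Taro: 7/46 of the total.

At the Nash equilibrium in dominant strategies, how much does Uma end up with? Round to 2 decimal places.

For player j, contributing a unit is worthwhile iff 6.1 × (j's share) ≥ 1, i.e. iff j's share is at least 0.1639.
Jia alone (share 9/46) is above the threshold, contributing 10; the remaining 8 contribute 0. Total contributed: 10.
Uma keeps 10 and receives 6.1 × 10 × 7/46 = 9.28 from the shared-notes effort, for a payoff of 19.28.

19.28 hours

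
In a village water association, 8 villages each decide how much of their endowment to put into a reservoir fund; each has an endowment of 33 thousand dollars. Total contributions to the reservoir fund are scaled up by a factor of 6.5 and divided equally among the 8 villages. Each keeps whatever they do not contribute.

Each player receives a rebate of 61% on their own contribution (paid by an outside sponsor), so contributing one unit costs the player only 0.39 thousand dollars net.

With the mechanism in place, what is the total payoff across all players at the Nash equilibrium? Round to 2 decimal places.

With the mechanism, a contributed unit returns (6.5/8) / 0.39 = 2.0833 per unit of net cost to the contributor — now above 1 — so contributing fully is weakly dominant for every player.
At the Nash equilibrium everyone contributes 33. Group total payoff = 8 × (33 × 0.61 + 6.5 × 33) = 1877.04.

1877.04 thousand dollars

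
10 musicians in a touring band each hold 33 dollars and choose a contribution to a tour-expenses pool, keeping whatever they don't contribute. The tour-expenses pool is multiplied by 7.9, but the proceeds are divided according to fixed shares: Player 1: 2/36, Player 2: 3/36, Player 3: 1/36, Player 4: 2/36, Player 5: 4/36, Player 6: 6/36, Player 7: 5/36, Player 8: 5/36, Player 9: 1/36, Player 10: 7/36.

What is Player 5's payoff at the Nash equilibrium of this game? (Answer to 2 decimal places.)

148.87 dollars

Player j's private return per contributed unit is 7.9 × (j's share). Contributing is weakly dominant for j when that share is at least 1/7.9 = 0.1266, and contributing 0 is dominant otherwise.
Player 6, Player 7, Player 8 and Player 10 are above the threshold, contributing 33 each; the remaining 6 contribute 0. Total contributed: 132.
Player 5 keeps 33 and receives 7.9 × 132 × 4/36 = 115.87 from the tour-expenses pool, for a payoff of 148.87.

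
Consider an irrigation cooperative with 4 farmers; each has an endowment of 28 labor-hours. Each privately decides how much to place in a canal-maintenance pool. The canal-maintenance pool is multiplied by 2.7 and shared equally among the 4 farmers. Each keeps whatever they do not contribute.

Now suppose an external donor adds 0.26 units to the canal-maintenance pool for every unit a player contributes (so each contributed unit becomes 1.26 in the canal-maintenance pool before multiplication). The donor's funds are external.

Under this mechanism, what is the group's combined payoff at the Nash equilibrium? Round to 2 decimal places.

112.00 labor-hours

The effective private return is 2.7 × 1.26 / 4 = 0.8505, which is still under 1, so the mechanism doesn't change anyone's dominant strategy: zero contribution.
Everyone keeps their endowment and the group total is 4 × 28 = 112.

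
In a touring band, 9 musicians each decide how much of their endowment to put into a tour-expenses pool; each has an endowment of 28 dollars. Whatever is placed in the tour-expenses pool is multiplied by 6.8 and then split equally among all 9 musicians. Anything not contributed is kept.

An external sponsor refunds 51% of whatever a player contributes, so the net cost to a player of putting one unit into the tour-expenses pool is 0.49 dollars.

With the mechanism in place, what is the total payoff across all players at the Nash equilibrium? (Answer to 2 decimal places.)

With the mechanism, a contributed unit returns (6.8/9) / 0.49 = 1.5420 per unit of net cost to the contributor — now above 1 — so contributing fully is weakly dominant for every player.
So the Nash equilibrium is full contribution by all 9; the group earns 9 × (28 × 0.51 + 6.8 × 28) = 1842.12.

1842.12 dollars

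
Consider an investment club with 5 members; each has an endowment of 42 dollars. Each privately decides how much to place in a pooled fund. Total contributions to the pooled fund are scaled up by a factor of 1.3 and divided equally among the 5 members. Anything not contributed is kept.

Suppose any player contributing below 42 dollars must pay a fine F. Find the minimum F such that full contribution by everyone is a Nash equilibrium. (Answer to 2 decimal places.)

31.08 dollars

Given the others contribute fully, the best deviation is to contribute 0 (any partial contribution still incurs the fine and gives up units whose private return 0.2600 is below 1).
Deviating from 42 to 0 saves 42 dollars but forfeits the deviator's share of the drop in the pooled fund: 1.3/5 × 42 = 10.92.
So the deviation gain is 42 − 10.92 = 31.08, and the fine must be at least 31.08 dollars to wipe it out.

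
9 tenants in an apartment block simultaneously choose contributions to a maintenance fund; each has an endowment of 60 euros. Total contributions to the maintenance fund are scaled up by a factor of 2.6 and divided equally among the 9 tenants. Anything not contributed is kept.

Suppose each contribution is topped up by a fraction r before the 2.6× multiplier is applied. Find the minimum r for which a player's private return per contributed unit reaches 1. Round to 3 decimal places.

2.462

With matching at rate r, one contributed unit becomes (1 + r) in the maintenance fund and returns 2.6 × (1 + r) / 9 to the contributor.
Setting this equal to 1: 1 + r = 9/2.6 = 3.4615.
So the minimum matching rate is r = 3.4615 − 1 = 2.462.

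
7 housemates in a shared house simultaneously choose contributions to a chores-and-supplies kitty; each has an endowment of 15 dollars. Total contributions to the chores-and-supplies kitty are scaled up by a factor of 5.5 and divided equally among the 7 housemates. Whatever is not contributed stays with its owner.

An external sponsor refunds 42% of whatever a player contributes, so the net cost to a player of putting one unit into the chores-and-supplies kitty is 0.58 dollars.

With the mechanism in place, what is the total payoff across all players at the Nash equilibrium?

The effective private return per unit is now (5.5/7) / 0.58 = 1.3547 > 1, so every player's dominant strategy flips to full contribution.
So the Nash equilibrium is full contribution by all 7; the group earns 7 × (15 × 0.42 + 5.5 × 15) = 621.60.

621.60 dollars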